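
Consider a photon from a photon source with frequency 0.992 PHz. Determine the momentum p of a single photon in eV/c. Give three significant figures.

Use h = 6.62607015e-34 J·s, c = 2.99792458e8 m/s, 1 eV = 1.602176634e-19 J.
In SI units: f = 0.992 PHz = 9.92e14 Hz.
The photon relation is p = hf/c, giving p = 2.193e-27 kg·m/s.
Converting to eV/c: p = 4.103 eV/c ≈ 4.10 eV/c.

4.10 eV/c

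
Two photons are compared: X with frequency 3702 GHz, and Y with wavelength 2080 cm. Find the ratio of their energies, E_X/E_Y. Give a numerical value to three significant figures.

E_X = 2.453e-21 J (from frequency = 3702 GHz, via E = hf).
E_Y = 9.550e-27 J (from wavelength = 2080 cm, via E = hc/λ).
Ratio = 2.453e-21 / 9.550e-27 = 2.57e5.

2.57e5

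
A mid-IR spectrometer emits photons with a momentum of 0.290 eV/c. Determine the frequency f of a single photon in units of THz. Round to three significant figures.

70.1 THz

Convert to SI: p = 0.290 eV/c = 1.5498e-28 kg·m/s.
The photon relation is f = pc/h, giving f = 7.012e13 Hz.
Converting to THz: f = 70.12 THz ≈ 70.1 THz.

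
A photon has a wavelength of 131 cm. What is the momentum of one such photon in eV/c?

In SI units: λ = 131 cm = 1.31 m.
Apply p = h/λ: p = 5.058e-34 kg·m/s.
Converting to eV/c: p = 9.464e-7 eV/c ≈ 9.46e-7 eV/c.

9.46e-7 eV/c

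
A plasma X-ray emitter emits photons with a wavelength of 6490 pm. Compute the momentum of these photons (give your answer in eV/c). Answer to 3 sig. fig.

191 eV/c

In SI units: λ = 6490 pm = 6.49 × 10^-9 m.
Since p = h/λ for a photon, p = 1.021 × 10^-25 kg·m/s.
Converting to eV/c: p = 191.0 eV/c ≈ 191 eV/c.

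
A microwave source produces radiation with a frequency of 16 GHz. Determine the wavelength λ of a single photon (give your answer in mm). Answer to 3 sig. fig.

18.7 mm

Take c = 2.99792458e8 m/s.
Convert to SI: f = 16 GHz = 1.6e10 Hz.
The photon relation is λ = c/f, giving λ = 0.01874 m.
Converting to mm: λ = 18.74 mm ≈ 18.7 mm.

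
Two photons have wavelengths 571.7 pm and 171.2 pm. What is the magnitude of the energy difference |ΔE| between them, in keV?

5.07 keV

Using E = hc/λ: E₁ = 3.4746 × 10^-16 J, E₂ = 1.1603 × 10^-15 J.
|ΔE| = |3.4746 × 10^-16 − 1.1603 × 10^-15| = 8.13 × 10^-16 J = 5.07 keV.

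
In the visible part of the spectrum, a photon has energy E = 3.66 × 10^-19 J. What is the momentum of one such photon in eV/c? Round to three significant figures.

For a photon p = E/c, so p = 1.221 × 10^-27 kg·m/s.
Converting to eV/c: p = 2.284 eV/c ≈ 2.28 eV/c.

2.28 eV/c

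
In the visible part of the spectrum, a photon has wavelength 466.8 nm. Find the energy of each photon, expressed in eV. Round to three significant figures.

In SI units: λ = 466.8 nm = 4.668e-7 m.
For a photon E = hc/λ, so E = 4.255e-19 J.
Converting to eV: E = 2.656 eV ≈ 2.66 eV.

2.66 eV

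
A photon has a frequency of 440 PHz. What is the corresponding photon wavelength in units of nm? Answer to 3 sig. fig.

Convert to SI: f = 440 PHz = 4.4e17 Hz.
Apply λ = c/f: λ = 6.813e-10 m.
Converting to nm: λ = 0.6813 nm ≈ 0.681 nm.

0.681 nm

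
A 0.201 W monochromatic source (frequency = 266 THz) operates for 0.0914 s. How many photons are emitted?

Total energy: E_total = P·t = 0.201 × 0.0914 = 0.01837 J.
Per-photon energy: E = 1.763 × 10^-19 J.
N = E_total / E_photon = 1.04 × 10^17.

1.04 × 10^17 photons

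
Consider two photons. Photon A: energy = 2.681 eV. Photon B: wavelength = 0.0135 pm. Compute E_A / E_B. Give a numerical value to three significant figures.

E_A = 4.295 × 10^-19 J (from energy = 2.681 eV, via E given directly).
E_B = 1.471 × 10^-11 J (from wavelength = 0.0135 pm, via E = hc/λ).
Ratio = 4.295 × 10^-19 / 1.471 × 10^-11 = 2.92 × 10^-8.

2.92 × 10^-8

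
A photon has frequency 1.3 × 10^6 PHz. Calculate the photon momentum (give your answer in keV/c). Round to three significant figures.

5380 keV/c

In SI units: f = 1.3 × 10^6 PHz = 1.3 × 10^21 Hz.
For a photon p = hf/c, so p = 2.873 × 10^-21 kg·m/s.
Converting to keV/c: p = 5376 keV/c ≈ 5380 keV/c.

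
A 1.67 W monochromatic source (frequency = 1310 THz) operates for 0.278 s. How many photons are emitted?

Total energy: E_total = P·t = 1.67 × 0.278 = 0.4643 J.
Per-photon energy: E = 8.680 × 10^-19 J.
N = E_total / E_photon = 5.35 × 10^17.

5.35 × 10^17 photons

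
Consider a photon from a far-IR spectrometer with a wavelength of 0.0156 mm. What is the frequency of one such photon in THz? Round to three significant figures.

In SI units: λ = 0.0156 mm = 1.56·10^-5 m.
Apply f = c/λ: f = 1.922·10^13 Hz.
Converting to THz: f = 19.22 THz ≈ 19.2 THz.

19.2 THz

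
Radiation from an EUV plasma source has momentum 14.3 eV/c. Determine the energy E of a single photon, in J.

First convert: p = 14.3 eV/c = 7.6423e-27 kg·m/s.
Apply E = pc: E = 2.291e-18 J.
So E ≈ 2.29e-18 J.

2.29e-18 J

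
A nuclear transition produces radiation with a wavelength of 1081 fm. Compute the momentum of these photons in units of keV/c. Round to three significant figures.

Use h = 6.62607015e-34 J·s, c = 2.99792458e8 m/s, 1 eV = 1.602176634e-19 J.
First convert: λ = 1081 fm = 1.081e-12 m.
The photon relation is p = h/λ, giving p = 6.130e-22 kg·m/s.
Converting to keV/c: p = 1147 keV/c ≈ 1150 keV/c.

1150 keV/c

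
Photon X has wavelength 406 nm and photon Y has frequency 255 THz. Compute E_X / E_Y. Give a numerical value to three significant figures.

2.90

E_X = 4.893e-19 J (from wavelength = 406 nm, via E = hc/λ).
E_Y = 1.690e-19 J (from frequency = 255 THz, via E = hf).
Ratio = 4.893e-19 / 1.690e-19 = 2.90.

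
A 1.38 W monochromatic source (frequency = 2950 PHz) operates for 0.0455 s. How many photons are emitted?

3.21·10^13 photons

Total energy: E_total = P·t = 1.38 × 0.0455 = 0.06279 J.
Per-photon energy: E = 1.955·10^-15 J.
N = E_total / E_photon = 3.21·10^13.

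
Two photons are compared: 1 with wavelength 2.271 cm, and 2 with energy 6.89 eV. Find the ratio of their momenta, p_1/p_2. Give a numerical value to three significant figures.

7.92 × 10^-6

p_1 = 2.918 × 10^-32 kg·m/s (from wavelength = 2.271 cm, via p = h/λ).
p_2 = 3.682 × 10^-27 kg·m/s (from energy = 6.89 eV, via p = E/c).
Ratio = 2.918 × 10^-32 / 3.682 × 10^-27 = 7.92 × 10^-6.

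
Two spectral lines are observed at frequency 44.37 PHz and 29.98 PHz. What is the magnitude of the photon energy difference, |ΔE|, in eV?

59.5 eV

Using E = hf: E₁ = 2.9400e-17 J, E₂ = 1.9865e-17 J.
|ΔE| = |2.9400e-17 − 1.9865e-17| = 9.53e-18 J = 59.5 eV.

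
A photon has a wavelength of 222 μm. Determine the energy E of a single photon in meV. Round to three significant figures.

5.58 meV

In SI units: λ = 222 μm = 2.22 × 10^-4 m.
For a photon E = hc/λ, so E = 8.948 × 10^-22 J.
Converting to meV: E = 5.585 meV ≈ 5.58 meV.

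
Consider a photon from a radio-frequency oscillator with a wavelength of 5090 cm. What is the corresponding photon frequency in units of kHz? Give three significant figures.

First convert: λ = 5090 cm = 50.9 m.
For a photon f = c/λ, so f = 5.890e6 Hz.
Converting to kHz: f = 5890 kHz ≈ 5890 kHz.

5890 kHz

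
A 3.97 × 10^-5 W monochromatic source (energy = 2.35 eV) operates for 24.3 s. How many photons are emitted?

2.56 × 10^15 photons

Total energy: E_total = P·t = 3.97 × 10^-5 × 24.3 = 9.647 × 10^-4 J.
Per-photon energy: E = 3.765 × 10^-19 J.
N = E_total / E_photon = 2.56 × 10^15.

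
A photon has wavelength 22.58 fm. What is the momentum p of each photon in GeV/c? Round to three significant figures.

0.0549 GeV/c

Use h = 6.62607015e-34 J·s, c = 2.99792458e8 m/s, 1 eV = 1.602176634e-19 J.
Convert to SI: λ = 22.58 fm = 2.258e-14 m.
Apply p = h/λ: p = 2.934e-20 kg·m/s.
Converting to GeV/c: p = 0.05491 GeV/c ≈ 0.0549 GeV/c.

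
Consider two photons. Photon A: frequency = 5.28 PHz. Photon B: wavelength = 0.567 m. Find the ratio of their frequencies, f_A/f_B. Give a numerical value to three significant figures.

f_A = 5.280 × 10^15 Hz (from frequency = 5.28 PHz, via f given directly).
f_B = 5.287 × 10^8 Hz (from wavelength = 0.567 m, via f = c/λ).
Ratio = 5.280 × 10^15 / 5.287 × 10^8 = 9.99 × 10^6.

9.99 × 10^6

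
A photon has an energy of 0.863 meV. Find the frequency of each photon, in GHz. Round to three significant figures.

(h = 6.62607015e-34 J·s, 1 eV = 1.602176634e-19 J.)
In SI units: E = 0.863 meV = 1.3827e-22 J.
Apply f = E/h: f = 2.087e11 Hz.
Converting to GHz: f = 208.7 GHz ≈ 209 GHz.

209 GHz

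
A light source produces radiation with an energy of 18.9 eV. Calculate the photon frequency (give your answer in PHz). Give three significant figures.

In SI units: E = 18.9 eV = 3.0281 × 10^-18 J.
For a photon f = E/h, so f = 4.570 × 10^15 Hz.
Converting to PHz: f = 4.570 PHz ≈ 4.57 PHz.

4.57 PHz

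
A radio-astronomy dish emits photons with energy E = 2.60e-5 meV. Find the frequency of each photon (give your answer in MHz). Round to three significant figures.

First convert: E = 2.60e-5 meV = 4.1657e-27 J.
For a photon f = E/h, so f = 6.287e6 Hz.
Converting to MHz: f = 6.287 MHz ≈ 6.29 MHz.

6.29 MHz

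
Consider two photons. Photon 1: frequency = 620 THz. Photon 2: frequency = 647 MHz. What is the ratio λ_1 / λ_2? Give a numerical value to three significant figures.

1.04e-6

λ_1 = 4.835e-7 m (from frequency = 620 THz, via λ = c/f).
λ_2 = 0.4634 m (from frequency = 647 MHz, via λ = c/f).
Ratio = 4.835e-7 / 0.4634 = 1.04e-6.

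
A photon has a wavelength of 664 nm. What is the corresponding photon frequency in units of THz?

451 THz

Take c = 2.99792458e8 m/s.
First convert: λ = 664 nm = 6.64e-7 m.
Apply f = c/λ: f = 4.515e14 Hz.
Converting to THz: f = 451.5 THz ≈ 451 THz.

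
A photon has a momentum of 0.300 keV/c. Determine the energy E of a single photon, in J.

4.81·10^-17 J

Take c = 2.99792458·10^8 m/s, 1 eV = 1.602176634·10^-19 J.
Convert to SI: p = 0.300 keV/c = 1.6033·10^-25 kg·m/s.
The photon relation is E = pc, giving E = 4.807·10^-17 J.
So E ≈ 4.81·10^-17 J.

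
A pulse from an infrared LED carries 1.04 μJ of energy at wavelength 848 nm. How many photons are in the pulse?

Per-photon energy: E = 2.343e-19 J (from wavelength = 848 nm).
N = E_total / E_photon = 1.04e-6 J / 2.343e-19 J = 4.44e12.

4.44e12 photons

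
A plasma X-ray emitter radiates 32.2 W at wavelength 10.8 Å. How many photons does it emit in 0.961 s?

Total energy: E_total = P·t = 32.2 × 0.961 = 30.94 J.
Per-photon energy: E = 1.839 × 10^-16 J.
N = E_total / E_photon = 1.68 × 10^17.

1.68 × 10^17 photons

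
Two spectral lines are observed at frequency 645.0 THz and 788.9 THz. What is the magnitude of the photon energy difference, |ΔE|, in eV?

0.595 eV

Using E = hf: E₁ = 4.2738·10^-19 J, E₂ = 5.2273·10^-19 J.
|ΔE| = |4.2738·10^-19 − 5.2273·10^-19| = 9.53·10^-20 J = 0.595 eV.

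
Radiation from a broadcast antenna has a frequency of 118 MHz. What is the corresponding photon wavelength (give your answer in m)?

Convert to SI: f = 118 MHz = 1.18e8 Hz.
Since λ = c/f for a photon, λ = 2.541 m.
So λ ≈ 2.54 m.

2.54 m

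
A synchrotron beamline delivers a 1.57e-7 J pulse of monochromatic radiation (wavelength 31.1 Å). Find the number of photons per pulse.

2.46e9 photons

Per-photon energy: E = 6.387e-17 J (from wavelength = 31.1 Å).
N = E_total / E_photon = 1.57e-7 J / 6.387e-17 J = 2.46e9.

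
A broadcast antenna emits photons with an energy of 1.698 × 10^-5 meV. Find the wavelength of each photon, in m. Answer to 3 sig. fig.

(h = 6.62607015 × 10^-34 J·s, c = 2.99792458 × 10^8 m/s, 1 eV = 1.602176634 × 10^-19 J.)
In SI units: E = 1.698 × 10^-5 meV = 2.7205 × 10^-27 J.
Since λ = hc/E for a photon, λ = 73.02 m.
So λ ≈ 73.0 m.

73.0 m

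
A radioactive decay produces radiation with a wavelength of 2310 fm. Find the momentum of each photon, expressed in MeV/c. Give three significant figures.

Take h = 6.62607015e-34 J·s, c = 2.99792458e8 m/s, 1 eV = 1.602176634e-19 J.
In SI units: λ = 2310 fm = 2.31e-12 m.
Apply p = h/λ: p = 2.868e-22 kg·m/s.
Converting to MeV/c: p = 0.5367 MeV/c ≈ 0.537 MeV/c.

0.537 MeV/c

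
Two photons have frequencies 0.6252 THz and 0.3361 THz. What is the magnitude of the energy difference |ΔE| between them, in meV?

Using E = hf: E₁ = 4.1426e-22 J, E₂ = 2.2270e-22 J.
|ΔE| = |4.1426e-22 − 2.2270e-22| = 1.92e-22 J = 1.20 meV.

1.20 meV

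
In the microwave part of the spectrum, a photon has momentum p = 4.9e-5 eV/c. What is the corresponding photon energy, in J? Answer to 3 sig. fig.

7.85e-24 J

First convert: p = 4.9e-5 eV/c = 2.6187e-32 kg·m/s.
Since E = pc for a photon, E = 7.851e-24 J.
So E ≈ 7.85e-24 J.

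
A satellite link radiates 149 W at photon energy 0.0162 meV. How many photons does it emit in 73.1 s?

4.20e27 photons

Total energy: E_total = P·t = 149 × 73.1 = 10890 J.
Per-photon energy: E = 2.596e-24 J.
N = E_total / E_photon = 4.20e27.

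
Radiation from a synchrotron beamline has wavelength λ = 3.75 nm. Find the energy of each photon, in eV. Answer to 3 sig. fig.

Take h = 6.62607015e-34 J·s, c = 2.99792458e8 m/s, 1 eV = 1.602176634e-19 J.
First convert: λ = 3.75 nm = 3.75e-9 m.
Since E = hc/λ for a photon, E = 5.297e-17 J.
Converting to eV: E = 330.6 eV ≈ 331 eV.

331 eV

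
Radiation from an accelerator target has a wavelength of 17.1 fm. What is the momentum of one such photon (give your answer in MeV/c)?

72.5 MeV/c

First convert: λ = 17.1 fm = 1.71e-14 m.
Apply p = h/λ: p = 3.875e-20 kg·m/s.
Converting to MeV/c: p = 72.51 MeV/c ≈ 72.5 MeV/c.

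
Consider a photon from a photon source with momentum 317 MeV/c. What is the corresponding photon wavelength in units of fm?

In SI units: p = 317 MeV/c = 1.6941e-19 kg·m/s.
For a photon λ = h/p, so λ = 3.911e-15 m.
Converting to fm: λ = 3.911 fm ≈ 3.91 fm.

3.91 fm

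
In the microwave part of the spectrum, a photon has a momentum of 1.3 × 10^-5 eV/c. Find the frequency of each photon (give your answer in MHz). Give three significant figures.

3140 MHz

In SI units: p = 1.3 × 10^-5 eV/c = 6.9476 × 10^-33 kg·m/s.
The photon relation is f = pc/h, giving f = 3.143 × 10^9 Hz.
Converting to MHz: f = 3143 MHz ≈ 3140 MHz.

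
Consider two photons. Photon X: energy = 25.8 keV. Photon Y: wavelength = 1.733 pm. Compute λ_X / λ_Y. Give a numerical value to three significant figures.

27.7

λ_X = 4.806 × 10^-11 m (from energy = 25.8 keV, via λ = hc/E).
λ_Y = 1.733 × 10^-12 m (from wavelength = 1.733 pm, via λ given directly).
Ratio = 4.806 × 10^-11 / 1.733 × 10^-12 = 27.7.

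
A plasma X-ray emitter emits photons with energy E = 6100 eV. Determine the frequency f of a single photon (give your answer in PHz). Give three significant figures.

Take h = 6.62607015 × 10^-34 J·s, 1 eV = 1.602176634 × 10^-19 J.
First convert: E = 6100 eV = 9.7733 × 10^-16 J.
The photon relation is f = E/h, giving f = 1.475 × 10^18 Hz.
Converting to PHz: f = 1475 PHz ≈ 1470 PHz.

1470 PHz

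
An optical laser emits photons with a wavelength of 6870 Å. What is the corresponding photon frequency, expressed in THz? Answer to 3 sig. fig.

436 THz

Convert to SI: λ = 6870 Å = 6.87 × 10^-7 m.
Since f = c/λ for a photon, f = 4.364 × 10^14 Hz.
Converting to THz: f = 436.4 THz ≈ 436 THz.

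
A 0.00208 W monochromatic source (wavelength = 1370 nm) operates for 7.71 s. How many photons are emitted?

1.11 × 10^17 photons

Total energy: E_total = P·t = 0.00208 × 7.71 = 0.01604 J.
Per-photon energy: E = 1.450 × 10^-19 J.
N = E_total / E_photon = 1.11 × 10^17.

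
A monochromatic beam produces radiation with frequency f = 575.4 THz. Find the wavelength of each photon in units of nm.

521 nm

(c = 2.99792458e8 m/s.)
In SI units: f = 575.4 THz = 5.754e14 Hz.
Since λ = c/f for a photon, λ = 5.210e-7 m.
Converting to nm: λ = 521.0 nm ≈ 521 nm.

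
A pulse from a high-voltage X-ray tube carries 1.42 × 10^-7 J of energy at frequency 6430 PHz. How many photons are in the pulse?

Per-photon energy: E = 4.261 × 10^-15 J (from frequency = 6430 PHz).
N = E_total / E_photon = 1.42 × 10^-7 J / 4.261 × 10^-15 J = 3.33 × 10^7.

3.33 × 10^7 photons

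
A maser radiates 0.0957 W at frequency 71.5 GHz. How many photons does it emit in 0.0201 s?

4.06 × 10^19 photons

Total energy: E_total = P·t = 0.0957 × 0.0201 = 0.001924 J.
Per-photon energy: E = 4.738 × 10^-23 J.
N = E_total / E_photon = 4.06 × 10^19.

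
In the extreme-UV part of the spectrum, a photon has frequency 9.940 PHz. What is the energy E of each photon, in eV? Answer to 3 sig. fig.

41.1 eV

Use h = 6.62607015 × 10^-34 J·s, 1 eV = 1.602176634 × 10^-19 J.
Convert to SI: f = 9.940 PHz = 9.940 × 10^15 Hz.
Since E = hf for a photon, E = 6.586 × 10^-18 J.
Converting to eV: E = 41.11 eV ≈ 41.1 eV.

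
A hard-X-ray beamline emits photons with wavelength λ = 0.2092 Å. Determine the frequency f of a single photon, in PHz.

Convert to SI: λ = 0.2092 Å = 2.092e-11 m.
Since f = c/λ for a photon, f = 1.433e19 Hz.
Converting to PHz: f = 14330 PHz ≈ 1.43e4 PHz.

1.43e4 PHz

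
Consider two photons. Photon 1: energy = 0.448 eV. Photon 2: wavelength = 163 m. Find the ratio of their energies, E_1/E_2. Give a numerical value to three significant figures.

E_1 = 7.178e-20 J (from energy = 0.448 eV, via E given directly).
E_2 = 1.219e-27 J (from wavelength = 163 m, via E = hc/λ).
Ratio = 7.178e-20 / 1.219e-27 = 5.89e7.

5.89e7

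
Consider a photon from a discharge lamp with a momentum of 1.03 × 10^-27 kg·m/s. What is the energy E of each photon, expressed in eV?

1.93 eV

Apply E = pc: E = 3.088 × 10^-19 J.
Converting to eV: E = 1.927 eV ≈ 1.93 eV.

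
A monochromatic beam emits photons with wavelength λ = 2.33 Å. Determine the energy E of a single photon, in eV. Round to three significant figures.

5320 eV

Take h = 6.62607015 × 10^-34 J·s, c = 2.99792458 × 10^8 m/s, 1 eV = 1.602176634 × 10^-19 J.
First convert: λ = 2.33 Å = 2.33 × 10^-10 m.
For a photon E = hc/λ, so E = 8.526 × 10^-16 J.
Converting to eV: E = 5321 eV ≈ 5320 eV.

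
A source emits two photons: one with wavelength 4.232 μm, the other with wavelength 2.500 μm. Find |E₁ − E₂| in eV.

Using E = hc/λ: E₁ = 4.6939 × 10^-20 J, E₂ = 7.9458 × 10^-20 J.
|ΔE| = |4.6939 × 10^-20 − 7.9458 × 10^-20| = 3.25 × 10^-20 J = 0.203 eV.

0.203 eV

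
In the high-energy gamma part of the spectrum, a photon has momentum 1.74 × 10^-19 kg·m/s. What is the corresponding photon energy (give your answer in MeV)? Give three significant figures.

326 MeV

For a photon E = pc, so E = 5.216 × 10^-11 J.
Converting to MeV: E = 325.6 MeV ≈ 326 MeV.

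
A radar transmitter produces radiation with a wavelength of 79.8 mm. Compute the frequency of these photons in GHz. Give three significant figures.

3.76 GHz

Convert to SI: λ = 79.8 mm = 0.0798 m.
For a photon f = c/λ, so f = 3.757e9 Hz.
Converting to GHz: f = 3.757 GHz ≈ 3.76 GHz.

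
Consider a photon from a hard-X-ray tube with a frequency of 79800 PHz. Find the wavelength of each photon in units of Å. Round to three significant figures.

0.0376 Å

Take c = 2.99792458e8 m/s.
Convert to SI: f = 79800 PHz = 7.98e19 Hz.
The photon relation is λ = c/f, giving λ = 3.757e-12 m.
Converting to Å: λ = 0.03757 Å ≈ 0.0376 Å.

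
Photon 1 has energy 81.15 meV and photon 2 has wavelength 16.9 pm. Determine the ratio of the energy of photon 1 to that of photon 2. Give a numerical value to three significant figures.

1.11e-6

E_1 = 1.300e-20 J (from energy = 81.15 meV, via E given directly).
E_2 = 1.175e-14 J (from wavelength = 16.9 pm, via E = hc/λ).
Ratio = 1.300e-20 / 1.175e-14 = 1.11e-6.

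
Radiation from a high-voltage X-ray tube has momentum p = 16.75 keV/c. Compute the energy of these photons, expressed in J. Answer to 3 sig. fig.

2.68 × 10^-15 J

Take c = 2.99792458 × 10^8 m/s, 1 eV = 1.602176634 × 10^-19 J.
Convert to SI: p = 16.75 keV/c = 8.9517 × 10^-24 kg·m/s.
The photon relation is E = pc, giving E = 2.684 × 10^-15 J.
So E ≈ 2.68 × 10^-15 J.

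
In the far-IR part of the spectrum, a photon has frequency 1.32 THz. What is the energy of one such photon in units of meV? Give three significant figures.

5.46 meV

First convert: f = 1.32 THz = 1.32 × 10^12 Hz.
Apply E = hf: E = 8.746 × 10^-22 J.
Converting to meV: E = 5.459 meV ≈ 5.46 meV.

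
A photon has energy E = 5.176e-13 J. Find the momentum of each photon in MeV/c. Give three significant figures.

(c = 2.99792458e8 m/s, 1 eV = 1.602176634e-19 J.)
For a photon p = E/c, so p = 1.727e-21 kg·m/s.
Converting to MeV/c: p = 3.231 MeV/c ≈ 3.23 MeV/c.

3.23 MeV/c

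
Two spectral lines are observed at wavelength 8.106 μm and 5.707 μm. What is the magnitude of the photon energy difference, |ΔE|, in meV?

Using E = hc/λ: E₁ = 2.4506e-20 J, E₂ = 3.4807e-20 J.
|ΔE| = |2.4506e-20 − 3.4807e-20| = 1.03e-20 J = 64.3 meV.

64.3 meV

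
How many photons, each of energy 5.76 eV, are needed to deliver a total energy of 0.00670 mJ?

7.26e12 photons

Per-photon energy: E = 9.229e-19 J (from energy = 5.76 eV).
N = E_total / E_photon = 6.70e-6 J / 9.229e-19 J = 7.26e12.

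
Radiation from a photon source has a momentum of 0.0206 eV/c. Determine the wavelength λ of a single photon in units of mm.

Use h = 6.62607015e-34 J·s, c = 2.99792458e8 m/s, 1 eV = 1.602176634e-19 J.
In SI units: p = 0.0206 eV/c = 1.1009e-29 kg·m/s.
Since λ = h/p for a photon, λ = 6.019e-5 m.
Converting to mm: λ = 0.06019 mm ≈ 0.0602 mm.

0.0602 mm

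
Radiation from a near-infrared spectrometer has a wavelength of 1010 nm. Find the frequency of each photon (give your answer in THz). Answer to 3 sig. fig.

297 THz

Take c = 2.99792458e8 m/s.
Convert to SI: λ = 1010 nm = 1.01e-6 m.
Since f = c/λ for a photon, f = 2.968e14 Hz.
Converting to THz: f = 296.8 THz ≈ 297 THz.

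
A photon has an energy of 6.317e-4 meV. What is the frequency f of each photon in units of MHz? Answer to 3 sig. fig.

153 MHz

Use h = 6.62607015e-34 J·s, 1 eV = 1.602176634e-19 J.
In SI units: E = 6.317e-4 meV = 1.0121e-25 J.
The photon relation is f = E/h, giving f = 1.527e8 Hz.
Converting to MHz: f = 152.7 MHz ≈ 153 MHz.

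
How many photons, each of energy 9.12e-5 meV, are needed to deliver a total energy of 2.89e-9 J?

1.98e17 photons

Per-photon energy: E = 1.461e-26 J (from energy = 9.12e-5 meV).
N = E_total / E_photon = 2.89e-9 J / 1.461e-26 J = 1.98e17.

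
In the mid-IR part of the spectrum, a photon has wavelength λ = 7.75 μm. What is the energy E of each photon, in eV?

Use h = 6.62607015e-34 J·s, c = 2.99792458e8 m/s, 1 eV = 1.602176634e-19 J.
First convert: λ = 7.75 μm = 7.75e-6 m.
For a photon E = hc/λ, so E = 2.563e-20 J.
Converting to eV: E = 0.1600 eV ≈ 0.160 eV.

0.160 eV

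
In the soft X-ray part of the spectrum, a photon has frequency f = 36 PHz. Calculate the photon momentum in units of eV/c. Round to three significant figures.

Take h = 6.62607015e-34 J·s, c = 2.99792458e8 m/s, 1 eV = 1.602176634e-19 J.
Convert to SI: f = 36 PHz = 3.6e16 Hz.
For a photon p = hf/c, so p = 7.957e-26 kg·m/s.
Converting to eV/c: p = 148.9 eV/c ≈ 149 eV/c.

149 eV/c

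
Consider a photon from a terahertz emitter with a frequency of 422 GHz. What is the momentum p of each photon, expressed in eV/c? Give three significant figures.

Take h = 6.62607015·10^-34 J·s, c = 2.99792458·10^8 m/s, 1 eV = 1.602176634·10^-19 J.
Convert to SI: f = 422 GHz = 4.22·10^11 Hz.
The photon relation is p = hf/c, giving p = 9.327·10^-31 kg·m/s.
Converting to eV/c: p = 0.001745 eV/c ≈ 1.75·10^-3 eV/c.

1.75·10^-3 eV/c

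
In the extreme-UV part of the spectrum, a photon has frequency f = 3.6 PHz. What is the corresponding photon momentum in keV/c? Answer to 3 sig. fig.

0.0149 keV/c

First convert: f = 3.6 PHz = 3.6·10^15 Hz.
Since p = hf/c for a photon, p = 7.957·10^-27 kg·m/s.
Converting to keV/c: p = 0.01489 keV/c ≈ 0.0149 keV/c.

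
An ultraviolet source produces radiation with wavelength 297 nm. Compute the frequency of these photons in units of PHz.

Take c = 2.99792458 × 10^8 m/s.
Convert to SI: λ = 297 nm = 2.97 × 10^-7 m.
The photon relation is f = c/λ, giving f = 1.009 × 10^15 Hz.
Converting to PHz: f = 1.009 PHz ≈ 1.01 PHz.

1.01 PHz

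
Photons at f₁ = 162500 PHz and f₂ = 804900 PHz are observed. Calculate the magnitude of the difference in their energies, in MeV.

2.66 MeV

Using E = hf: E₁ = 1.0767e-13 J, E₂ = 5.3333e-13 J.
|ΔE| = |1.0767e-13 − 5.3333e-13| = 4.26e-13 J = 2.66 MeV.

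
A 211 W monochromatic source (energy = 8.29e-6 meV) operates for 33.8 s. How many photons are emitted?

5.37e30 photons

Total energy: E_total = P·t = 211 × 33.8 = 7132 J.
Per-photon energy: E = 1.328e-27 J.
N = E_total / E_photon = 5.37e30.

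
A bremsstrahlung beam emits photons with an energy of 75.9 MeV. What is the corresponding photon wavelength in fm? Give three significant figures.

Convert to SI: E = 75.9 MeV = 1.2161e-11 J.
Apply λ = hc/E: λ = 1.634e-14 m.
Converting to fm: λ = 16.34 fm ≈ 16.3 fm.

16.3 fm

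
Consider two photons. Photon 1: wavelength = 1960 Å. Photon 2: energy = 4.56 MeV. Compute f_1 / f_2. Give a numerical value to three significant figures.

f_1 = 1.530e15 Hz (from wavelength = 1960 Å, via f = c/λ).
f_2 = 1.103e21 Hz (from energy = 4.56 MeV, via f = E/h).
Ratio = 1.530e15 / 1.103e21 = 1.39e-6.

1.39e-6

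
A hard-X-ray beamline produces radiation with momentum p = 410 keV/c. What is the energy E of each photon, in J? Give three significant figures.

(c = 2.99792458e8 m/s, 1 eV = 1.602176634e-19 J.)
First convert: p = 410 keV/c = 2.1912e-22 kg·m/s.
Since E = pc for a photon, E = 6.569e-14 J.
So E ≈ 6.57e-14 J.

6.57e-14 J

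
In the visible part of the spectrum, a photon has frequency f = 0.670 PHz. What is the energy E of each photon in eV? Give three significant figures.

(h = 6.62607015e-34 J·s, 1 eV = 1.602176634e-19 J.)
Convert to SI: f = 0.670 PHz = 6.70e14 Hz.
Apply E = hf: E = 4.439e-19 J.
Converting to eV: E = 2.771 eV ≈ 2.77 eV.

2.77 eV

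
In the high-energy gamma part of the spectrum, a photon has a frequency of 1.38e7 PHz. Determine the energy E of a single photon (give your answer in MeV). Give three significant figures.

Take h = 6.62607015e-34 J·s, 1 eV = 1.602176634e-19 J.
Convert to SI: f = 1.38e7 PHz = 1.38e22 Hz.
Since E = hf for a photon, E = 9.144e-12 J.
Converting to MeV: E = 57.07 MeV ≈ 57.1 MeV.

57.1 MeV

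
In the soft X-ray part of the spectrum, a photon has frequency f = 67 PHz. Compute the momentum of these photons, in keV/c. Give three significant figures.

Take h = 6.62607015e-34 J·s, c = 2.99792458e8 m/s, 1 eV = 1.602176634e-19 J.
In SI units: f = 67 PHz = 6.7e16 Hz.
For a photon p = hf/c, so p = 1.481e-25 kg·m/s.
Converting to keV/c: p = 0.2771 keV/c ≈ 0.277 keV/c.

0.277 keV/c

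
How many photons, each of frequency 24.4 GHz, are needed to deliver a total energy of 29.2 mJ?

1.81e21 photons

Per-photon energy: E = 1.617e-23 J (from frequency = 24.4 GHz).
N = E_total / E_photon = 0.0292 J / 1.617e-23 J = 1.81e21.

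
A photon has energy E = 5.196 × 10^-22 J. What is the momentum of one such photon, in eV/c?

3.24 × 10^-3 eV/c

Take c = 2.99792458 × 10^8 m/s, 1 eV = 1.602176634 × 10^-19 J.
Apply p = E/c: p = 1.733 × 10^-30 kg·m/s.
Converting to eV/c: p = 0.003243 eV/c ≈ 3.24 × 10^-3 eV/c.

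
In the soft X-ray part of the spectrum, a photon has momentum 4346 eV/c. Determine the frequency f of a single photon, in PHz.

First convert: p = 4346 eV/c = 2.3226e-24 kg·m/s.
Apply f = pc/h: f = 1.051e18 Hz.
Converting to PHz: f = 1051 PHz ≈ 1050 PHz.

1050 PHz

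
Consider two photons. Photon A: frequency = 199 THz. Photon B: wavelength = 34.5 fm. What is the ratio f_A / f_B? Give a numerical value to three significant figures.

2.29 × 10^-8

f_A = 1.990 × 10^14 Hz (from frequency = 199 THz, via f given directly).
f_B = 8.690 × 10^21 Hz (from wavelength = 34.5 fm, via f = c/λ).
Ratio = 1.990 × 10^14 / 8.690 × 10^21 = 2.29 × 10^-8.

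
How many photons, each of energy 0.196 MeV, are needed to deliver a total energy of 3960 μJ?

Per-photon energy: E = 3.140 × 10^-14 J (from energy = 0.196 MeV).
N = E_total / E_photon = 0.00396 J / 3.140 × 10^-14 J = 1.26 × 10^11.

1.26 × 10^11 photons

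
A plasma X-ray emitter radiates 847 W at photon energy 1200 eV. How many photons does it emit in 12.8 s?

5.64e19 photons

Total energy: E_total = P·t = 847 × 12.8 = 10840 J.
Per-photon energy: E = 1.923e-16 J.
N = E_total / E_photon = 5.64e19.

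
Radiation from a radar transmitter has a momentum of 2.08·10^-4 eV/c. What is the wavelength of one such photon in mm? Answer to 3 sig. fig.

5.96 mm

(h = 6.62607015·10^-34 J·s, c = 2.99792458·10^8 m/s, 1 eV = 1.602176634·10^-19 J.)
First convert: p = 2.08·10^-4 eV/c = 1.1116·10^-31 kg·m/s.
The photon relation is λ = h/p, giving λ = 0.005961 m.
Converting to mm: λ = 5.961 mm ≈ 5.96 mm.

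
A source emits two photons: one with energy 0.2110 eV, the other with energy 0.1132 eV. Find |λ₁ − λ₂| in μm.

5.08 μm

Using λ = hc/E: λ₁ = 5.8760·10^-6 m, λ₂ = 1.0953·10^-5 m.
|Δλ| = |5.8760·10^-6 − 1.0953·10^-5| = 5.08·10^-6 m = 5.08 μm.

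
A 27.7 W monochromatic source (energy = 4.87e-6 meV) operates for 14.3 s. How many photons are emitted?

Total energy: E_total = P·t = 27.7 × 14.3 = 396.1 J.
Per-photon energy: E = 7.803e-28 J.
N = E_total / E_photon = 5.08e29.

5.08e29 photons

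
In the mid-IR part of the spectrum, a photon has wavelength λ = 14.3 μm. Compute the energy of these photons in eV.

First convert: λ = 14.3 μm = 1.43·10^-5 m.
The photon relation is E = hc/λ, giving E = 1.389·10^-20 J.
Converting to eV: E = 0.08670 eV ≈ 0.0867 eV.

0.0867 eV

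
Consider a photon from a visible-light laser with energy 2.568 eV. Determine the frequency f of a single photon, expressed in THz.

First convert: E = 2.568 eV = 4.1144 × 10^-19 J.
Apply f = E/h: f = 6.209 × 10^14 Hz.
Converting to THz: f = 620.9 THz ≈ 621 THz.

621 THz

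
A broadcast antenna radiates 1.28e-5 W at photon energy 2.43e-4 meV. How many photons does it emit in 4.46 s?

1.47e21 photons

Total energy: E_total = P·t = 1.28e-5 × 4.46 = 5.709e-5 J.
Per-photon energy: E = 3.893e-26 J.
N = E_total / E_photon = 1.47e21.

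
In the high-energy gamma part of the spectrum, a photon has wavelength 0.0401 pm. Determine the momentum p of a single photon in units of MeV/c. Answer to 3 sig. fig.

30.9 MeV/c

Take h = 6.62607015 × 10^-34 J·s, c = 2.99792458 × 10^8 m/s, 1 eV = 1.602176634 × 10^-19 J.
In SI units: λ = 0.0401 pm = 4.01 × 10^-14 m.
Apply p = h/λ: p = 1.652 × 10^-20 kg·m/s.
Converting to MeV/c: p = 30.92 MeV/c ≈ 30.9 MeV/c.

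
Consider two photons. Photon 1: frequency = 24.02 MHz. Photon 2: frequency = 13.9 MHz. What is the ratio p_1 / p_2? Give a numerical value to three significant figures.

1.73

p_1 = 5.309e-35 kg·m/s (from frequency = 24.02 MHz, via p = hf/c).
p_2 = 3.072e-35 kg·m/s (from frequency = 13.9 MHz, via p = hf/c).
Ratio = 5.309e-35 / 3.072e-35 = 1.73.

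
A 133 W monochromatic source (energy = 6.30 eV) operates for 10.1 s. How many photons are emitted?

Total energy: E_total = P·t = 133 × 10.1 = 1343 J.
Per-photon energy: E = 1.009 × 10^-18 J.
N = E_total / E_photon = 1.33 × 10^21.

1.33 × 10^21 photons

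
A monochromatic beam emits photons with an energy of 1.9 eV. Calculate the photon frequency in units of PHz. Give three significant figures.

Convert to SI: E = 1.9 eV = 3.0441 × 10^-19 J.
For a photon f = E/h, so f = 4.594 × 10^14 Hz.
Converting to PHz: f = 0.4594 PHz ≈ 0.459 PHz.

0.459 PHz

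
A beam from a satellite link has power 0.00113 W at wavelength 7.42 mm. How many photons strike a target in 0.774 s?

3.27 × 10^19 photons

Total energy: E_total = P·t = 0.00113 × 0.774 = 8.746 × 10^-4 J.
Per-photon energy: E = 2.677 × 10^-23 J.
N = E_total / E_photon = 3.27 × 10^19.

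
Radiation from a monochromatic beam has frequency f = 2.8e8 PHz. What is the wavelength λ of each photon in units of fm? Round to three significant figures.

1.07 fm

In SI units: f = 2.8e8 PHz = 2.8e23 Hz.
Since λ = c/f for a photon, λ = 1.071e-15 m.
Converting to fm: λ = 1.071 fm ≈ 1.07 fm.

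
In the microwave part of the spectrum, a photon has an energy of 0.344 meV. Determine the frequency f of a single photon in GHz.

First convert: E = 0.344 meV = 5.5115e-23 J.
For a photon f = E/h, so f = 8.318e10 Hz.
Converting to GHz: f = 83.18 GHz ≈ 83.2 GHz.

83.2 GHz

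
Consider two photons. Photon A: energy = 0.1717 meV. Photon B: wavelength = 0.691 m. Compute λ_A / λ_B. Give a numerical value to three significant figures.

0.0105

λ_A = 0.007221 m (from energy = 0.1717 meV, via λ = hc/E).
λ_B = 0.6910 m (from wavelength = 0.691 m, via λ given directly).
Ratio = 0.007221 / 0.6910 = 0.0105.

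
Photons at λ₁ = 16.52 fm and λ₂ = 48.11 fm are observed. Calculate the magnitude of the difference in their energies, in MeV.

Using E = hc/λ: E₁ = 1.2024 × 10^-11 J, E₂ = 4.1290 × 10^-12 J.
|ΔE| = |1.2024 × 10^-11 − 4.1290 × 10^-12| = 7.90 × 10^-12 J = 49.3 MeV.

49.3 MeV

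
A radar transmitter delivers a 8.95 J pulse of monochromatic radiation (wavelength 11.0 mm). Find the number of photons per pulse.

Per-photon energy: E = 1.806 × 10^-23 J (from wavelength = 11.0 mm).
N = E_total / E_photon = 8.95 J / 1.806 × 10^-23 J = 4.96 × 10^23.

4.96 × 10^23 photons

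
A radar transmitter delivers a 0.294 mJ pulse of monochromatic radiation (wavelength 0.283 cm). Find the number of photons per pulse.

Per-photon energy: E = 7.019 × 10^-23 J (from wavelength = 0.283 cm).
N = E_total / E_photon = 2.94 × 10^-4 J / 7.019 × 10^-23 J = 4.19 × 10^18.

4.19 × 10^18 photons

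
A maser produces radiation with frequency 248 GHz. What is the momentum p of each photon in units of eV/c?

Take h = 6.62607015 × 10^-34 J·s, c = 2.99792458 × 10^8 m/s, 1 eV = 1.602176634 × 10^-19 J.
First convert: f = 248 GHz = 2.48 × 10^11 Hz.
The photon relation is p = hf/c, giving p = 5.481 × 10^-31 kg·m/s.
Converting to eV/c: p = 0.001026 eV/c ≈ 1.03 × 10^-3 eV/c.

1.03 × 10^-3 eV/c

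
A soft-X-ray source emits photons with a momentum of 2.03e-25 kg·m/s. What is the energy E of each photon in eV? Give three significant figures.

380 eV

For a photon E = pc, so E = 6.086e-17 J.
Converting to eV: E = 379.8 eV ≈ 380 eV.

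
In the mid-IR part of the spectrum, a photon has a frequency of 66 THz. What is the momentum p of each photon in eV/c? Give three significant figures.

0.273 eV/c

In SI units: f = 66 THz = 6.6 × 10^13 Hz.
Apply p = hf/c: p = 1.459 × 10^-28 kg·m/s.
Converting to eV/c: p = 0.2730 eV/c ≈ 0.273 eV/c.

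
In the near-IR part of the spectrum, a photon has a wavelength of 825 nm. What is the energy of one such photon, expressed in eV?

In SI units: λ = 825 nm = 8.25 × 10^-7 m.
The photon relation is E = hc/λ, giving E = 2.408 × 10^-19 J.
Converting to eV: E = 1.503 eV ≈ 1.50 eV.

1.50 eV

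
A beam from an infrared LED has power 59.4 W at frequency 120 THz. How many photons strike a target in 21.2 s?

1.58 × 10^22 photons

Total energy: E_total = P·t = 59.4 × 21.2 = 1259 J.
Per-photon energy: E = 7.951 × 10^-20 J.
N = E_total / E_photon = 1.58 × 10^22.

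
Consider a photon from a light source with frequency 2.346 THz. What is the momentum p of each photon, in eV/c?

9.70·10^-3 eV/c

Use h = 6.62607015·10^-34 J·s, c = 2.99792458·10^8 m/s, 1 eV = 1.602176634·10^-19 J.
In SI units: f = 2.346 THz = 2.346·10^12 Hz.
For a photon p = hf/c, so p = 5.185·10^-30 kg·m/s.
Converting to eV/c: p = 0.009702 eV/c ≈ 9.70·10^-3 eV/c.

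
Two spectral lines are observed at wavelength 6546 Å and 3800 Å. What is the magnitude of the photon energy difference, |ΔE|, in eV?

Using E = hc/λ: E₁ = 3.0346e-19 J, E₂ = 5.2275e-19 J.
|ΔE| = |3.0346e-19 − 5.2275e-19| = 2.19e-19 J = 1.37 eV.

1.37 eV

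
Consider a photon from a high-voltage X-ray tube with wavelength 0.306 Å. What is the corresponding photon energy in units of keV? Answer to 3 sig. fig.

First convert: λ = 0.306 Å = 3.06e-11 m.
For a photon E = hc/λ, so E = 6.492e-15 J.
Converting to keV: E = 40.52 keV ≈ 40.5 keV.

40.5 keV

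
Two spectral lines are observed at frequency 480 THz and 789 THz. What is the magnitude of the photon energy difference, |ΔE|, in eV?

Using E = hf: E₁ = 3.181 × 10^-19 J, E₂ = 5.228 × 10^-19 J.
|ΔE| = |3.181 × 10^-19 − 5.228 × 10^-19| = 2.05 × 10^-19 J = 1.28 eV.

1.28 eV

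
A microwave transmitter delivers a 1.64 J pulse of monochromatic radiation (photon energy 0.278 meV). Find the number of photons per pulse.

3.68·10^22 photons

Per-photon energy: E = 4.454·10^-23 J (from energy = 0.278 meV).
N = E_total / E_photon = 1.64 J / 4.454·10^-23 J = 3.68·10^22.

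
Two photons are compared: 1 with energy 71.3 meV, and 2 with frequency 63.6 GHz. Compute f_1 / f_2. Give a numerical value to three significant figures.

271

f_1 = 1.724 × 10^13 Hz (from energy = 71.3 meV, via f = E/h).
f_2 = 6.360 × 10^10 Hz (from frequency = 63.6 GHz, via f given directly).
Ratio = 1.724 × 10^13 / 6.360 × 10^10 = 271.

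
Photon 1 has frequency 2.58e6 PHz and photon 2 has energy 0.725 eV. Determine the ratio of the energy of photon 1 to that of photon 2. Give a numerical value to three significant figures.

1.47e7

E_1 = 1.710e-12 J (from frequency = 2.58e6 PHz, via E = hf).
E_2 = 1.162e-19 J (from energy = 0.725 eV, via E given directly).
Ratio = 1.710e-12 / 1.162e-19 = 1.47e7.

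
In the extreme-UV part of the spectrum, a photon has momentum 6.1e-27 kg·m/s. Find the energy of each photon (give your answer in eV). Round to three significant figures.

(c = 2.99792458e8 m/s, 1 eV = 1.602176634e-19 J.)
Apply E = pc: E = 1.829e-18 J.
Converting to eV: E = 11.41 eV ≈ 11.4 eV.

11.4 eV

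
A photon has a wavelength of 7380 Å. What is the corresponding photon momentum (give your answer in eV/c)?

1.68 eV/c

Use h = 6.62607015·10^-34 J·s, c = 2.99792458·10^8 m/s, 1 eV = 1.602176634·10^-19 J.
In SI units: λ = 7380 Å = 7.38·10^-7 m.
Since p = h/λ for a photon, p = 8.978·10^-28 kg·m/s.
Converting to eV/c: p = 1.680 eV/c ≈ 1.68 eV/c.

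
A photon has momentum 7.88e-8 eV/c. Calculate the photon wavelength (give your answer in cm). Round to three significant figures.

1570 cm

Use h = 6.62607015e-34 J·s, c = 2.99792458e8 m/s, 1 eV = 1.602176634e-19 J.
In SI units: p = 7.88e-8 eV/c = 4.2113e-35 kg·m/s.
For a photon λ = h/p, so λ = 15.73 m.
Converting to cm: λ = 1573 cm ≈ 1570 cm.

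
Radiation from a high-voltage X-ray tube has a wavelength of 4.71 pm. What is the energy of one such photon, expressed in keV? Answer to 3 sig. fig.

First convert: λ = 4.71 pm = 4.71e-12 m.
Since E = hc/λ for a photon, E = 4.218e-14 J.
Converting to keV: E = 263.2 keV ≈ 263 keV.

263 keV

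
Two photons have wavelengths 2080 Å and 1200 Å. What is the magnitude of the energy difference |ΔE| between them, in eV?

Using E = hc/λ: E₁ = 9.550 × 10^-19 J, E₂ = 1.655 × 10^-18 J.
|ΔE| = |9.550 × 10^-19 − 1.655 × 10^-18| = 7.00 × 10^-19 J = 4.37 eV.

4.37 eV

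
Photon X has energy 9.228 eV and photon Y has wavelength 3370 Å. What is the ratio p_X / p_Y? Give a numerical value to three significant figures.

2.51

p_X = 4.932e-27 kg·m/s (from energy = 9.228 eV, via p = E/c).
p_Y = 1.966e-27 kg·m/s (from wavelength = 3370 Å, via p = h/λ).
Ratio = 4.932e-27 / 1.966e-27 = 2.51.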